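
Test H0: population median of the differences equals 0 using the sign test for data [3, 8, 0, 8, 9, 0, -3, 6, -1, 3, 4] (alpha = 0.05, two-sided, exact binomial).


Step 1: Discard zero differences. Original n = 11; n_eff = number of nonzero differences = 9.
Nonzero differences (with sign): +3, +8, +8, +9, -3, +6, -1, +3, +4
Step 2: Count signs: positive = 7, negative = 2.
Step 3: Under H0: P(positive) = 0.5, so the number of positives S ~ Bin(9, 0.5).
Step 4: Two-sided exact p-value = sum of Bin(9,0.5) probabilities at or below the observed probability = 0.179688.
Step 5: alpha = 0.05. fail to reject H0.

n_eff = 9, pos = 7, neg = 2, p = 0.179688, fail to reject H0.


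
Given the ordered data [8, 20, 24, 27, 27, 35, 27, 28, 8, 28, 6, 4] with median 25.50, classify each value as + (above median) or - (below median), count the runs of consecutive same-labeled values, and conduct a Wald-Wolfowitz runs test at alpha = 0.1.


Step 1: Compute median = 25.50; label A = above, B = below.
Labels in order: BBBAAAAABABB  (n_A = 6, n_B = 6)
Step 2: Count runs R = 5.
Step 3: Under H0 (random ordering), E[R] = 2*n_A*n_B/(n_A+n_B) + 1 = 2*6*6/12 + 1 = 7.0000.
        Var[R] = 2*n_A*n_B*(2*n_A*n_B - n_A - n_B) / ((n_A+n_B)^2 * (n_A+n_B-1)) = 4320/1584 = 2.7273.
        SD[R] = 1.6514.
Step 4: Continuity-corrected z = (R + 0.5 - E[R]) / SD[R] = (5 + 0.5 - 7.0000) / 1.6514 = -0.9083.
Step 5: Two-sided p-value via normal approximation = 2*(1 - Phi(|z|)) = 0.363722.
Step 6: alpha = 0.1. fail to reject H0.

R = 5, z = -0.9083, p = 0.363722, fail to reject H0.


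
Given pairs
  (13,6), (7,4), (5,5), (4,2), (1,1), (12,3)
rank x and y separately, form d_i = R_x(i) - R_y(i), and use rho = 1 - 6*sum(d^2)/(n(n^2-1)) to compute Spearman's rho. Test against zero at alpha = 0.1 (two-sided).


Step 1: Rank x and y separately (midranks; no ties here).
rank(x): 13->6, 7->4, 5->3, 4->2, 1->1, 12->5
rank(y): 6->6, 4->4, 5->5, 2->2, 1->1, 3->3
Step 2: d_i = R_x(i) - R_y(i); compute d_i^2.
  (6-6)^2=0, (4-4)^2=0, (3-5)^2=4, (2-2)^2=0, (1-1)^2=0, (5-3)^2=4
sum(d^2) = 8.
Step 3: rho = 1 - 6*8 / (6*(6^2 - 1)) = 1 - 48/210 = 0.771429.
Step 4: Under H0, t = rho * sqrt((n-2)/(1-rho^2)) = 2.4247 ~ t(4).
Step 5: Two-sided p-value from the t-distribution with 4 df = 0.072397.
Step 6: alpha = 0.1. reject H0.

rho = 0.7714, p = 0.072397, reject H0 at alpha = 0.1.


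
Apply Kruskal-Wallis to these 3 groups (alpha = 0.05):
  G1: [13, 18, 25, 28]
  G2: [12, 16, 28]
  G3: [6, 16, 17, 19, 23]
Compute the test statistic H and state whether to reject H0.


Step 1: Combine all N = 12 observations and assign midranks.
sorted (value, group, rank): (6,G3,1), (12,G2,2), (13,G1,3), (16,G2,4.5), (16,G3,4.5), (17,G3,6), (18,G1,7), (19,G3,8), (23,G3,9), (25,G1,10), (28,G1,11.5), (28,G2,11.5)
Step 2: Sum ranks within each group.
R_1 = 31.5 (n_1 = 4)
R_2 = 18 (n_2 = 3)
R_3 = 28.5 (n_3 = 5)
Step 3: H = 12/(N(N+1)) * sum(R_i^2/n_i) - 3(N+1)
     = 12/(12*13) * (31.5^2/4 + 18^2/3 + 28.5^2/5) - 3*13
     = 0.076923 * 518.513 - 39
     = 0.885577.
Step 4: Ties present; correction factor C = 1 - 12/(12^3 - 12) = 0.993007. Corrected H = 0.885577 / 0.993007 = 0.891813.
Step 5: Under H0, H ~ chi^2(2); p-value = 0.640244.
Step 6: alpha = 0.05. fail to reject H0.

H = 0.8918, df = 2, p = 0.640244, fail to reject H0.


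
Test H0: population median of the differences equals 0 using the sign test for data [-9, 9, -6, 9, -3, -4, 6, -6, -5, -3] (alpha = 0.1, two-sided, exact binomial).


Step 1: Discard zero differences. Original n = 10; n_eff = number of nonzero differences = 10.
Nonzero differences (with sign): -9, +9, -6, +9, -3, -4, +6, -6, -5, -3
Step 2: Count signs: positive = 3, negative = 7.
Step 3: Under H0: P(positive) = 0.5, so the number of positives S ~ Bin(10, 0.5).
Step 4: Two-sided exact p-value = sum of Bin(10,0.5) probabilities at or below the observed probability = 0.343750.
Step 5: alpha = 0.1. fail to reject H0.

n_eff = 10, pos = 3, neg = 7, p = 0.343750, fail to reject H0.


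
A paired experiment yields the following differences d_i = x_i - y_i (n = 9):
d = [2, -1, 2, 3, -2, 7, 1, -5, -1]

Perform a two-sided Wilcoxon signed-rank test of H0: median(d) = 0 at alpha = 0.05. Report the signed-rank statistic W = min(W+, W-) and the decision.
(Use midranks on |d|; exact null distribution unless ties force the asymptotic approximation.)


Step 1: Drop any zero differences (none here) and take |d_i|.
|d| = [2, 1, 2, 3, 2, 7, 1, 5, 1]
Step 2: Midrank |d_i| (ties get averaged ranks).
ranks: |2|->5, |1|->2, |2|->5, |3|->7, |2|->5, |7|->9, |1|->2, |5|->8, |1|->2
Step 3: Attach original signs; sum ranks with positive sign and with negative sign.
W+ = 5 + 5 + 7 + 9 + 2 = 28
W- = 2 + 5 + 8 + 2 = 17
(Check: W+ + W- = 45 should equal n(n+1)/2 = 45.)
Step 4: Test statistic W = min(W+, W-) = 17.
Step 5: Ties in |d|, so use the tie-corrected normal approximation.
        E[W] = n(n+1)/4 = 9*10/4 = 22.5.
        Tie groups: |d|=1 (t=3), |d|=2 (t=3); sum(t^3 - t) = 48.
        Var[W] = n(n+1)(2n+1)/24 - sum(t^3-t)/48 = 1710/24 - 48/48 = 70.25.
        z = (W - E[W]) / sqrt(Var[W]) = (17 - 22.5) / 8.3815 = -0.6562.
        Two-sided p = 2*Phi(z) = 0.511692.
Step 6: alpha = 0.05. fail to reject H0.

W+ = 28, W- = 17, W = min = 17, p = 0.511692, fail to reject H0.


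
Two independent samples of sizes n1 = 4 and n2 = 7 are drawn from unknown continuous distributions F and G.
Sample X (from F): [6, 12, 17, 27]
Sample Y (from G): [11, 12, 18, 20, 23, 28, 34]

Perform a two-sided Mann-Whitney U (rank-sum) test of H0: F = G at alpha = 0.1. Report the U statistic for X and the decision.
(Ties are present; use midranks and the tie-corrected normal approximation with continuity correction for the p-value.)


Step 1: Combine and sort all 11 observations; assign midranks.
sorted (value, group): (6,X), (11,Y), (12,X), (12,Y), (17,X), (18,Y), (20,Y), (23,Y), (27,X), (28,Y), (34,Y)
ranks: 6->1, 11->2, 12->3.5, 12->3.5, 17->5, 18->6, 20->7, 23->8, 27->9, 28->10, 34->11
Step 2: Rank sum for X: R1 = 1 + 3.5 + 5 + 9 = 18.5.
Step 3: U_X = R1 - n1(n1+1)/2 = 18.5 - 4*5/2 = 18.5 - 10 = 8.5.
       U_Y = n1*n2 - U_X = 28 - 8.5 = 19.5.
Step 4: Ties are present, so use the tie-corrected normal approximation (with continuity correction) for the p-value.
Step 5: p-value = 0.343605; compare to alpha = 0.1. fail to reject H0.

U_X = 8.5, p = 0.343605, fail to reject H0 at alpha = 0.1.


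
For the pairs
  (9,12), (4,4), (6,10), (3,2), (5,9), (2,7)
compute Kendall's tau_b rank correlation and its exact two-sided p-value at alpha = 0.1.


Step 1: Enumerate the 15 unordered pairs (i,j) with i<j and classify each by sign(x_j-x_i) * sign(y_j-y_i).
  (1,2):dx=-5,dy=-8->C; (1,3):dx=-3,dy=-2->C; (1,4):dx=-6,dy=-10->C; (1,5):dx=-4,dy=-3->C
  (1,6):dx=-7,dy=-5->C; (2,3):dx=+2,dy=+6->C; (2,4):dx=-1,dy=-2->C; (2,5):dx=+1,dy=+5->C
  (2,6):dx=-2,dy=+3->D; (3,4):dx=-3,dy=-8->C; (3,5):dx=-1,dy=-1->C; (3,6):dx=-4,dy=-3->C
  (4,5):dx=+2,dy=+7->C; (4,6):dx=-1,dy=+5->D; (5,6):dx=-3,dy=-2->C
Step 2: C = 13, D = 2, total pairs = 15.
Step 3: tau = (C - D)/(n(n-1)/2) = (13 - 2)/15 = 0.733333.
Step 4: Exact two-sided p-value (enumerate n! = 720 permutations of y under H0): p = 0.055556.
Step 5: alpha = 0.1. reject H0.

tau_b = 0.7333 (C=13, D=2), p = 0.055556, reject H0.


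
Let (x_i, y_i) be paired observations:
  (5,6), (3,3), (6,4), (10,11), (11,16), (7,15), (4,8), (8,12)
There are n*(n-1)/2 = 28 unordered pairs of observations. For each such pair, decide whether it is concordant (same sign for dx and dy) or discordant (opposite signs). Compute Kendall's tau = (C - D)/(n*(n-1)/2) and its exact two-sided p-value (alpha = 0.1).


Step 1: Enumerate the 28 unordered pairs (i,j) with i<j and classify each by sign(x_j-x_i) * sign(y_j-y_i).
  (1,2):dx=-2,dy=-3->C; (1,3):dx=+1,dy=-2->D; (1,4):dx=+5,dy=+5->C; (1,5):dx=+6,dy=+10->C
  (1,6):dx=+2,dy=+9->C; (1,7):dx=-1,dy=+2->D; (1,8):dx=+3,dy=+6->C; (2,3):dx=+3,dy=+1->C
  (2,4):dx=+7,dy=+8->C; (2,5):dx=+8,dy=+13->C; (2,6):dx=+4,dy=+12->C; (2,7):dx=+1,dy=+5->C
  (2,8):dx=+5,dy=+9->C; (3,4):dx=+4,dy=+7->C; (3,5):dx=+5,dy=+12->C; (3,6):dx=+1,dy=+11->C
  (3,7):dx=-2,dy=+4->D; (3,8):dx=+2,dy=+8->C; (4,5):dx=+1,dy=+5->C; (4,6):dx=-3,dy=+4->D
  (4,7):dx=-6,dy=-3->C; (4,8):dx=-2,dy=+1->D; (5,6):dx=-4,dy=-1->C; (5,7):dx=-7,dy=-8->C
  (5,8):dx=-3,dy=-4->C; (6,7):dx=-3,dy=-7->C; (6,8):dx=+1,dy=-3->D; (7,8):dx=+4,dy=+4->C
Step 2: C = 22, D = 6, total pairs = 28.
Step 3: tau = (C - D)/(n(n-1)/2) = (22 - 6)/28 = 0.571429.
Step 4: Exact two-sided p-value (enumerate n! = 40320 permutations of y under H0): p = 0.061012.
Step 5: alpha = 0.1. reject H0.

tau_b = 0.5714 (C=22, D=6), p = 0.061012, reject H0.


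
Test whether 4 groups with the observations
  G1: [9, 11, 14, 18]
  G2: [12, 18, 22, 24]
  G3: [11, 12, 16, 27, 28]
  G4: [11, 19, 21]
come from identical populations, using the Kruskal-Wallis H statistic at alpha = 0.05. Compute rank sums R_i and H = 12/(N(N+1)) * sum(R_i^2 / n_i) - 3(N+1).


Step 1: Combine all N = 16 observations and assign midranks.
sorted (value, group, rank): (9,G1,1), (11,G1,3), (11,G3,3), (11,G4,3), (12,G2,5.5), (12,G3,5.5), (14,G1,7), (16,G3,8), (18,G1,9.5), (18,G2,9.5), (19,G4,11), (21,G4,12), (22,G2,13), (24,G2,14), (27,G3,15), (28,G3,16)
Step 2: Sum ranks within each group.
R_1 = 20.5 (n_1 = 4)
R_2 = 42 (n_2 = 4)
R_3 = 47.5 (n_3 = 5)
R_4 = 26 (n_4 = 3)
Step 3: H = 12/(N(N+1)) * sum(R_i^2/n_i) - 3(N+1)
     = 12/(16*17) * (20.5^2/4 + 42^2/4 + 47.5^2/5 + 26^2/3) - 3*17
     = 0.044118 * 1222.65 - 51
     = 2.940257.
Step 4: Ties present; correction factor C = 1 - 36/(16^3 - 16) = 0.991176. Corrected H = 2.940257 / 0.991176 = 2.966432.
Step 5: Under H0, H ~ chi^2(3); p-value = 0.396830.
Step 6: alpha = 0.05. fail to reject H0.

H = 2.9664, df = 3, p = 0.396830, fail to reject H0.


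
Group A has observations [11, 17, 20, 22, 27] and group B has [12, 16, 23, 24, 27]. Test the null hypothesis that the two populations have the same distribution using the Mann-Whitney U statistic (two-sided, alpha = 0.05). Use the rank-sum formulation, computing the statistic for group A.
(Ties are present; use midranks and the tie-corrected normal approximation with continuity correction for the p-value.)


Step 1: Combine and sort all 10 observations; assign midranks.
sorted (value, group): (11,X), (12,Y), (16,Y), (17,X), (20,X), (22,X), (23,Y), (24,Y), (27,X), (27,Y)
ranks: 11->1, 12->2, 16->3, 17->4, 20->5, 22->6, 23->7, 24->8, 27->9.5, 27->9.5
Step 2: Rank sum for X: R1 = 1 + 4 + 5 + 6 + 9.5 = 25.5.
Step 3: U_X = R1 - n1(n1+1)/2 = 25.5 - 5*6/2 = 25.5 - 15 = 10.5.
       U_Y = n1*n2 - U_X = 25 - 10.5 = 14.5.
Step 4: Ties are present, so use the tie-corrected normal approximation (with continuity correction) for the p-value.
Step 5: p-value = 0.753298; compare to alpha = 0.05. fail to reject H0.

U_X = 10.5, p = 0.753298, fail to reject H0 at alpha = 0.05.


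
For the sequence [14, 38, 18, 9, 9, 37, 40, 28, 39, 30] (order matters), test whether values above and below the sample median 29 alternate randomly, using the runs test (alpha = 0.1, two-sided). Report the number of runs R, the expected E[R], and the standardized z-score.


Step 1: Compute median = 29; label A = above, B = below.
Labels in order: BABBBAABAA  (n_A = 5, n_B = 5)
Step 2: Count runs R = 6.
Step 3: Under H0 (random ordering), E[R] = 2*n_A*n_B/(n_A+n_B) + 1 = 2*5*5/10 + 1 = 6.0000.
        Var[R] = 2*n_A*n_B*(2*n_A*n_B - n_A - n_B) / ((n_A+n_B)^2 * (n_A+n_B-1)) = 2000/900 = 2.2222.
        SD[R] = 1.4907.
Step 4: R = E[R], so z = 0 with no continuity correction.
Step 5: Two-sided p-value via normal approximation = 2*(1 - Phi(|z|)) = 1.000000.
Step 6: alpha = 0.1. fail to reject H0.

R = 6, z = 0.0000, p = 1.000000, fail to reject H0.


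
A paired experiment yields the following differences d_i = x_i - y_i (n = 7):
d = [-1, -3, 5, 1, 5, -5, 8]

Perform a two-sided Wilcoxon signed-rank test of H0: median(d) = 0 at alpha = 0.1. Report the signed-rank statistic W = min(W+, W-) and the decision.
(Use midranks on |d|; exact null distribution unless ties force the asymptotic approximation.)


Step 1: Drop any zero differences (none here) and take |d_i|.
|d| = [1, 3, 5, 1, 5, 5, 8]
Step 2: Midrank |d_i| (ties get averaged ranks).
ranks: |1|->1.5, |3|->3, |5|->5, |1|->1.5, |5|->5, |5|->5, |8|->7
Step 3: Attach original signs; sum ranks with positive sign and with negative sign.
W+ = 5 + 1.5 + 5 + 7 = 18.5
W- = 1.5 + 3 + 5 = 9.5
(Check: W+ + W- = 28 should equal n(n+1)/2 = 28.)
Step 4: Test statistic W = min(W+, W-) = 9.5.
Step 5: Ties in |d|, so use the tie-corrected normal approximation.
        E[W] = n(n+1)/4 = 7*8/4 = 14.
        Tie groups: |d|=1 (t=2), |d|=5 (t=3); sum(t^3 - t) = 30.
        Var[W] = n(n+1)(2n+1)/24 - sum(t^3-t)/48 = 840/24 - 30/48 = 34.375.
        z = (W - E[W]) / sqrt(Var[W]) = (9.5 - 14) / 5.8630 = -0.7675.
        Two-sided p = 2*Phi(z) = 0.442771.
Step 6: alpha = 0.1. fail to reject H0.

W+ = 18.5, W- = 9.5, W = min = 9.5, p = 0.442771, fail to reject H0.


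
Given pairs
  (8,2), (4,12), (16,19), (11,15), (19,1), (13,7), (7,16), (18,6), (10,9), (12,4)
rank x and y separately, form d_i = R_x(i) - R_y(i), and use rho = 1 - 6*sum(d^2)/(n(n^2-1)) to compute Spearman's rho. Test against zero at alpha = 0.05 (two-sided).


Step 1: Rank x and y separately (midranks; no ties here).
rank(x): 8->3, 4->1, 16->8, 11->5, 19->10, 13->7, 7->2, 18->9, 10->4, 12->6
rank(y): 2->2, 12->7, 19->10, 15->8, 1->1, 7->5, 16->9, 6->4, 9->6, 4->3
Step 2: d_i = R_x(i) - R_y(i); compute d_i^2.
  (3-2)^2=1, (1-7)^2=36, (8-10)^2=4, (5-8)^2=9, (10-1)^2=81, (7-5)^2=4, (2-9)^2=49, (9-4)^2=25, (4-6)^2=4, (6-3)^2=9
sum(d^2) = 222.
Step 3: rho = 1 - 6*222 / (10*(10^2 - 1)) = 1 - 1332/990 = -0.345455.
Step 4: Under H0, t = rho * sqrt((n-2)/(1-rho^2)) = -1.0412 ~ t(8).
Step 5: Two-sided p-value from the t-distribution with 8 df = 0.328227.
Step 6: alpha = 0.05. fail to reject H0.

rho = -0.3455, p = 0.328227, fail to reject H0 at alpha = 0.05.


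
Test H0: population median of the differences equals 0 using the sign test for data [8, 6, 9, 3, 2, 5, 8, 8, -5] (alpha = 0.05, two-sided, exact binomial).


Step 1: Discard zero differences. Original n = 9; n_eff = number of nonzero differences = 9.
Nonzero differences (with sign): +8, +6, +9, +3, +2, +5, +8, +8, -5
Step 2: Count signs: positive = 8, negative = 1.
Step 3: Under H0: P(positive) = 0.5, so the number of positives S ~ Bin(9, 0.5).
Step 4: Two-sided exact p-value = sum of Bin(9,0.5) probabilities at or below the observed probability = 0.039062.
Step 5: alpha = 0.05. reject H0.

n_eff = 9, pos = 8, neg = 1, p = 0.039062, reject H0.


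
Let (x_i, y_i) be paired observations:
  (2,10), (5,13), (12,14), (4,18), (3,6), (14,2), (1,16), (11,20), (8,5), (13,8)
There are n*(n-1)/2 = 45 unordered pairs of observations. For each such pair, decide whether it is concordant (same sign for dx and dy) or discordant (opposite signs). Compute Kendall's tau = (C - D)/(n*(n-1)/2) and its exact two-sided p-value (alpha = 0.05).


Step 1: Enumerate the 45 unordered pairs (i,j) with i<j and classify each by sign(x_j-x_i) * sign(y_j-y_i).
  (1,2):dx=+3,dy=+3->C; (1,3):dx=+10,dy=+4->C; (1,4):dx=+2,dy=+8->C; (1,5):dx=+1,dy=-4->D
  (1,6):dx=+12,dy=-8->D; (1,7):dx=-1,dy=+6->D; (1,8):dx=+9,dy=+10->C; (1,9):dx=+6,dy=-5->D
  (1,10):dx=+11,dy=-2->D; (2,3):dx=+7,dy=+1->C; (2,4):dx=-1,dy=+5->D; (2,5):dx=-2,dy=-7->C
  (2,6):dx=+9,dy=-11->D; (2,7):dx=-4,dy=+3->D; (2,8):dx=+6,dy=+7->C; (2,9):dx=+3,dy=-8->D
  (2,10):dx=+8,dy=-5->D; (3,4):dx=-8,dy=+4->D; (3,5):dx=-9,dy=-8->C; (3,6):dx=+2,dy=-12->D
  (3,7):dx=-11,dy=+2->D; (3,8):dx=-1,dy=+6->D; (3,9):dx=-4,dy=-9->C; (3,10):dx=+1,dy=-6->D
  (4,5):dx=-1,dy=-12->C; (4,6):dx=+10,dy=-16->D; (4,7):dx=-3,dy=-2->C; (4,8):dx=+7,dy=+2->C
  (4,9):dx=+4,dy=-13->D; (4,10):dx=+9,dy=-10->D; (5,6):dx=+11,dy=-4->D; (5,7):dx=-2,dy=+10->D
  (5,8):dx=+8,dy=+14->C; (5,9):dx=+5,dy=-1->D; (5,10):dx=+10,dy=+2->C; (6,7):dx=-13,dy=+14->D
  (6,8):dx=-3,dy=+18->D; (6,9):dx=-6,dy=+3->D; (6,10):dx=-1,dy=+6->D; (7,8):dx=+10,dy=+4->C
  (7,9):dx=+7,dy=-11->D; (7,10):dx=+12,dy=-8->D; (8,9):dx=-3,dy=-15->C; (8,10):dx=+2,dy=-12->D
  (9,10):dx=+5,dy=+3->C
Step 2: C = 17, D = 28, total pairs = 45.
Step 3: tau = (C - D)/(n(n-1)/2) = (17 - 28)/45 = -0.244444.
Step 4: Exact two-sided p-value (enumerate n! = 3628800 permutations of y under H0): p = 0.380720.
Step 5: alpha = 0.05. fail to reject H0.

tau_b = -0.2444 (C=17, D=28), p = 0.380720, fail to reject H0.


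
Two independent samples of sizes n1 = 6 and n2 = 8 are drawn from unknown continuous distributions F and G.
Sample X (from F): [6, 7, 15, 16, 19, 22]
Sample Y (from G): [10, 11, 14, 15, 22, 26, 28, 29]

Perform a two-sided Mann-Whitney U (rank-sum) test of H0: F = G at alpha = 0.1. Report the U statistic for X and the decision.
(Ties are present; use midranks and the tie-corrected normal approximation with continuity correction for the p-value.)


Step 1: Combine and sort all 14 observations; assign midranks.
sorted (value, group): (6,X), (7,X), (10,Y), (11,Y), (14,Y), (15,X), (15,Y), (16,X), (19,X), (22,X), (22,Y), (26,Y), (28,Y), (29,Y)
ranks: 6->1, 7->2, 10->3, 11->4, 14->5, 15->6.5, 15->6.5, 16->8, 19->9, 22->10.5, 22->10.5, 26->12, 28->13, 29->14
Step 2: Rank sum for X: R1 = 1 + 2 + 6.5 + 8 + 9 + 10.5 = 37.
Step 3: U_X = R1 - n1(n1+1)/2 = 37 - 6*7/2 = 37 - 21 = 16.
       U_Y = n1*n2 - U_X = 48 - 16 = 32.
Step 4: Ties are present, so use the tie-corrected normal approximation (with continuity correction) for the p-value.
Step 5: p-value = 0.331857; compare to alpha = 0.1. fail to reject H0.

U_X = 16, p = 0.331857, fail to reject H0 at alpha = 0.1.


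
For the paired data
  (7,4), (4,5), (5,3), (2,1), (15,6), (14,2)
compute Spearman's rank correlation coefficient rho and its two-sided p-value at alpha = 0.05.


Step 1: Rank x and y separately (midranks; no ties here).
rank(x): 7->4, 4->2, 5->3, 2->1, 15->6, 14->5
rank(y): 4->4, 5->5, 3->3, 1->1, 6->6, 2->2
Step 2: d_i = R_x(i) - R_y(i); compute d_i^2.
  (4-4)^2=0, (2-5)^2=9, (3-3)^2=0, (1-1)^2=0, (6-6)^2=0, (5-2)^2=9
sum(d^2) = 18.
Step 3: rho = 1 - 6*18 / (6*(6^2 - 1)) = 1 - 108/210 = 0.485714.
Step 4: Under H0, t = rho * sqrt((n-2)/(1-rho^2)) = 1.1113 ~ t(4).
Step 5: Two-sided p-value from the t-distribution with 4 df = 0.328723.
Step 6: alpha = 0.05. fail to reject H0.

rho = 0.4857, p = 0.328723, fail to reject H0 at alpha = 0.05.


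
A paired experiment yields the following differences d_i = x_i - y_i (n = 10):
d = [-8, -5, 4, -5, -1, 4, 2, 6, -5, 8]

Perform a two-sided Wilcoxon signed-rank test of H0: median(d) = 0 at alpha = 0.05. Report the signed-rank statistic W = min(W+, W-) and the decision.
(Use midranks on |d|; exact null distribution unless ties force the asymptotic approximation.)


Step 1: Drop any zero differences (none here) and take |d_i|.
|d| = [8, 5, 4, 5, 1, 4, 2, 6, 5, 8]
Step 2: Midrank |d_i| (ties get averaged ranks).
ranks: |8|->9.5, |5|->6, |4|->3.5, |5|->6, |1|->1, |4|->3.5, |2|->2, |6|->8, |5|->6, |8|->9.5
Step 3: Attach original signs; sum ranks with positive sign and with negative sign.
W+ = 3.5 + 3.5 + 2 + 8 + 9.5 = 26.5
W- = 9.5 + 6 + 6 + 1 + 6 = 28.5
(Check: W+ + W- = 55 should equal n(n+1)/2 = 55.)
Step 4: Test statistic W = min(W+, W-) = 26.5.
Step 5: Ties in |d|, so use the tie-corrected normal approximation.
        E[W] = n(n+1)/4 = 10*11/4 = 27.5.
        Tie groups: |d|=4 (t=2), |d|=5 (t=3), |d|=8 (t=2); sum(t^3 - t) = 36.
        Var[W] = n(n+1)(2n+1)/24 - sum(t^3-t)/48 = 2310/24 - 36/48 = 95.5.
        z = (W - E[W]) / sqrt(Var[W]) = (26.5 - 27.5) / 9.7724 = -0.1023.
        Two-sided p = 2*Phi(z) = 0.918496.
Step 6: alpha = 0.05. fail to reject H0.

W+ = 26.5, W- = 28.5, W = min = 26.5, p = 0.918496, fail to reject H0.


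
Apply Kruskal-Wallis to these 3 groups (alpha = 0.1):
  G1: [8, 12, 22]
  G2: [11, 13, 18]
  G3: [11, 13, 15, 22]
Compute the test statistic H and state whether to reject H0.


Step 1: Combine all N = 10 observations and assign midranks.
sorted (value, group, rank): (8,G1,1), (11,G2,2.5), (11,G3,2.5), (12,G1,4), (13,G2,5.5), (13,G3,5.5), (15,G3,7), (18,G2,8), (22,G1,9.5), (22,G3,9.5)
Step 2: Sum ranks within each group.
R_1 = 14.5 (n_1 = 3)
R_2 = 16 (n_2 = 3)
R_3 = 24.5 (n_3 = 4)
Step 3: H = 12/(N(N+1)) * sum(R_i^2/n_i) - 3(N+1)
     = 12/(10*11) * (14.5^2/3 + 16^2/3 + 24.5^2/4) - 3*11
     = 0.109091 * 305.479 - 33
     = 0.325000.
Step 4: Ties present; correction factor C = 1 - 18/(10^3 - 10) = 0.981818. Corrected H = 0.325000 / 0.981818 = 0.331019.
Step 5: Under H0, H ~ chi^2(2); p-value = 0.847462.
Step 6: alpha = 0.1. fail to reject H0.

H = 0.3310, df = 2, p = 0.847462, fail to reject H0.


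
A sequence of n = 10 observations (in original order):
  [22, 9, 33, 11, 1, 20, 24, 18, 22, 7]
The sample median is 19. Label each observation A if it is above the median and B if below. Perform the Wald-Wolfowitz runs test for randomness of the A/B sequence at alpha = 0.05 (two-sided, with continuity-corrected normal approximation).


Step 1: Compute median = 19; label A = above, B = below.
Labels in order: ABABBAABAB  (n_A = 5, n_B = 5)
Step 2: Count runs R = 8.
Step 3: Under H0 (random ordering), E[R] = 2*n_A*n_B/(n_A+n_B) + 1 = 2*5*5/10 + 1 = 6.0000.
        Var[R] = 2*n_A*n_B*(2*n_A*n_B - n_A - n_B) / ((n_A+n_B)^2 * (n_A+n_B-1)) = 2000/900 = 2.2222.
        SD[R] = 1.4907.
Step 4: Continuity-corrected z = (R - 0.5 - E[R]) / SD[R] = (8 - 0.5 - 6.0000) / 1.4907 = 1.0062.
Step 5: Two-sided p-value via normal approximation = 2*(1 - Phi(|z|)) = 0.314305.
Step 6: alpha = 0.05. fail to reject H0.

R = 8, z = 1.0062, p = 0.314305, fail to reject H0.


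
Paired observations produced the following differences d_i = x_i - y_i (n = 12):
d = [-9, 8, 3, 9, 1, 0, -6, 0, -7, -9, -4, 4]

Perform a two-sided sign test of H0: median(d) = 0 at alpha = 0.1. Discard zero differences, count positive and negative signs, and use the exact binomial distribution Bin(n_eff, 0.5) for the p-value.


Step 1: Discard zero differences. Original n = 12; n_eff = number of nonzero differences = 10.
Nonzero differences (with sign): -9, +8, +3, +9, +1, -6, -7, -9, -4, +4
Step 2: Count signs: positive = 5, negative = 5.
Step 3: Under H0: P(positive) = 0.5, so the number of positives S ~ Bin(10, 0.5).
Step 4: Two-sided exact p-value = sum of Bin(10,0.5) probabilities at or below the observed probability = 1.000000.
Step 5: alpha = 0.1. fail to reject H0.

n_eff = 10, pos = 5, neg = 5, p = 1.000000, fail to reject H0.


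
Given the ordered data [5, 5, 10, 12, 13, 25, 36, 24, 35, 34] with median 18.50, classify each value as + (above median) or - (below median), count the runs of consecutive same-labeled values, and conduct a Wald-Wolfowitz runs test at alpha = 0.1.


Step 1: Compute median = 18.50; label A = above, B = below.
Labels in order: BBBBBAAAAA  (n_A = 5, n_B = 5)
Step 2: Count runs R = 2.
Step 3: Under H0 (random ordering), E[R] = 2*n_A*n_B/(n_A+n_B) + 1 = 2*5*5/10 + 1 = 6.0000.
        Var[R] = 2*n_A*n_B*(2*n_A*n_B - n_A - n_B) / ((n_A+n_B)^2 * (n_A+n_B-1)) = 2000/900 = 2.2222.
        SD[R] = 1.4907.
Step 4: Continuity-corrected z = (R + 0.5 - E[R]) / SD[R] = (2 + 0.5 - 6.0000) / 1.4907 = -2.3479.
Step 5: Two-sided p-value via normal approximation = 2*(1 - Phi(|z|)) = 0.018881.
Step 6: alpha = 0.1. reject H0.

R = 2, z = -2.3479, p = 0.018881, reject H0.


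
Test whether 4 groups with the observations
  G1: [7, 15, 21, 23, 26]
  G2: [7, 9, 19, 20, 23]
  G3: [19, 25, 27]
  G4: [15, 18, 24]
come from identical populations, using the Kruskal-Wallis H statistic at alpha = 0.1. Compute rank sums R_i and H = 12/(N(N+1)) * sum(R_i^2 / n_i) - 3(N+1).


Step 1: Combine all N = 16 observations and assign midranks.
sorted (value, group, rank): (7,G1,1.5), (7,G2,1.5), (9,G2,3), (15,G1,4.5), (15,G4,4.5), (18,G4,6), (19,G2,7.5), (19,G3,7.5), (20,G2,9), (21,G1,10), (23,G1,11.5), (23,G2,11.5), (24,G4,13), (25,G3,14), (26,G1,15), (27,G3,16)
Step 2: Sum ranks within each group.
R_1 = 42.5 (n_1 = 5)
R_2 = 32.5 (n_2 = 5)
R_3 = 37.5 (n_3 = 3)
R_4 = 23.5 (n_4 = 3)
Step 3: H = 12/(N(N+1)) * sum(R_i^2/n_i) - 3(N+1)
     = 12/(16*17) * (42.5^2/5 + 32.5^2/5 + 37.5^2/3 + 23.5^2/3) - 3*17
     = 0.044118 * 1225.33 - 51
     = 3.058824.
Step 4: Ties present; correction factor C = 1 - 24/(16^3 - 16) = 0.994118. Corrected H = 3.058824 / 0.994118 = 3.076923.
Step 5: Under H0, H ~ chi^2(3); p-value = 0.379917.
Step 6: alpha = 0.1. fail to reject H0.

H = 3.0769, df = 3, p = 0.379917, fail to reject H0.


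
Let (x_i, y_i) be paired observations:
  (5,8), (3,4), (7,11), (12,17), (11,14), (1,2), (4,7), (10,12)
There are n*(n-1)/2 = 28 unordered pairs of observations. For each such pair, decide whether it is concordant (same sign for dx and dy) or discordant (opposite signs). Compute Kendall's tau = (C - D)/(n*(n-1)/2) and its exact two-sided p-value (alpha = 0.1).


Step 1: Enumerate the 28 unordered pairs (i,j) with i<j and classify each by sign(x_j-x_i) * sign(y_j-y_i).
  (1,2):dx=-2,dy=-4->C; (1,3):dx=+2,dy=+3->C; (1,4):dx=+7,dy=+9->C; (1,5):dx=+6,dy=+6->C
  (1,6):dx=-4,dy=-6->C; (1,7):dx=-1,dy=-1->C; (1,8):dx=+5,dy=+4->C; (2,3):dx=+4,dy=+7->C
  (2,4):dx=+9,dy=+13->C; (2,5):dx=+8,dy=+10->C; (2,6):dx=-2,dy=-2->C; (2,7):dx=+1,dy=+3->C
  (2,8):dx=+7,dy=+8->C; (3,4):dx=+5,dy=+6->C; (3,5):dx=+4,dy=+3->C; (3,6):dx=-6,dy=-9->C
  (3,7):dx=-3,dy=-4->C; (3,8):dx=+3,dy=+1->C; (4,5):dx=-1,dy=-3->C; (4,6):dx=-11,dy=-15->C
  (4,7):dx=-8,dy=-10->C; (4,8):dx=-2,dy=-5->C; (5,6):dx=-10,dy=-12->C; (5,7):dx=-7,dy=-7->C
  (5,8):dx=-1,dy=-2->C; (6,7):dx=+3,dy=+5->C; (6,8):dx=+9,dy=+10->C; (7,8):dx=+6,dy=+5->C
Step 2: C = 28, D = 0, total pairs = 28.
Step 3: tau = (C - D)/(n(n-1)/2) = (28 - 0)/28 = 1.000000.
Step 4: Exact two-sided p-value (enumerate n! = 40320 permutations of y under H0): p = 0.000050.
Step 5: alpha = 0.1. reject H0.

tau_b = 1.0000 (C=28, D=0), p = 0.000050, reject H0.


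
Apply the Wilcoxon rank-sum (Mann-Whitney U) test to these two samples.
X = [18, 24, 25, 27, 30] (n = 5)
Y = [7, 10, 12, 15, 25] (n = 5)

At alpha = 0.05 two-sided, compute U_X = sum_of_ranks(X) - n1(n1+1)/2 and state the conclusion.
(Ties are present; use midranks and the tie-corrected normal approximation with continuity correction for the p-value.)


Step 1: Combine and sort all 10 observations; assign midranks.
sorted (value, group): (7,Y), (10,Y), (12,Y), (15,Y), (18,X), (24,X), (25,X), (25,Y), (27,X), (30,X)
ranks: 7->1, 10->2, 12->3, 15->4, 18->5, 24->6, 25->7.5, 25->7.5, 27->9, 30->10
Step 2: Rank sum for X: R1 = 5 + 6 + 7.5 + 9 + 10 = 37.5.
Step 3: U_X = R1 - n1(n1+1)/2 = 37.5 - 5*6/2 = 37.5 - 15 = 22.5.
       U_Y = n1*n2 - U_X = 25 - 22.5 = 2.5.
Step 4: Ties are present, so use the tie-corrected normal approximation (with continuity correction) for the p-value.
Step 5: p-value = 0.046533; compare to alpha = 0.05. reject H0.

U_X = 22.5, p = 0.046533, reject H0 at alpha = 0.05.


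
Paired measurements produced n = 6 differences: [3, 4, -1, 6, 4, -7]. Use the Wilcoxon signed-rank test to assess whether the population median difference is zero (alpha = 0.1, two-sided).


Step 1: Drop any zero differences (none here) and take |d_i|.
|d| = [3, 4, 1, 6, 4, 7]
Step 2: Midrank |d_i| (ties get averaged ranks).
ranks: |3|->2, |4|->3.5, |1|->1, |6|->5, |4|->3.5, |7|->6
Step 3: Attach original signs; sum ranks with positive sign and with negative sign.
W+ = 2 + 3.5 + 5 + 3.5 = 14
W- = 1 + 6 = 7
(Check: W+ + W- = 21 should equal n(n+1)/2 = 21.)
Step 4: Test statistic W = min(W+, W-) = 7.
Step 5: Ties in |d|, so use the tie-corrected normal approximation.
        E[W] = n(n+1)/4 = 6*7/4 = 10.5.
        Tie groups: |d|=4 (t=2); sum(t^3 - t) = 6.
        Var[W] = n(n+1)(2n+1)/24 - sum(t^3-t)/48 = 546/24 - 6/48 = 22.625.
        z = (W - E[W]) / sqrt(Var[W]) = (7 - 10.5) / 4.7566 = -0.7358.
        Two-sided p = 2*Phi(z) = 0.461838.
Step 6: alpha = 0.1. fail to reject H0.

W+ = 14, W- = 7, W = min = 7, p = 0.461838, fail to reject H0.


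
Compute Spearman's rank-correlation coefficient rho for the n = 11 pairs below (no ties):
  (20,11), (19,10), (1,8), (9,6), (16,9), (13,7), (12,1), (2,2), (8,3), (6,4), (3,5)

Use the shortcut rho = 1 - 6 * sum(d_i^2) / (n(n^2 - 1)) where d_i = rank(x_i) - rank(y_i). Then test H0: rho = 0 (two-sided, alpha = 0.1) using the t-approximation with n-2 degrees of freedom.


Step 1: Rank x and y separately (midranks; no ties here).
rank(x): 20->11, 19->10, 1->1, 9->6, 16->9, 13->8, 12->7, 2->2, 8->5, 6->4, 3->3
rank(y): 11->11, 10->10, 8->8, 6->6, 9->9, 7->7, 1->1, 2->2, 3->3, 4->4, 5->5
Step 2: d_i = R_x(i) - R_y(i); compute d_i^2.
  (11-11)^2=0, (10-10)^2=0, (1-8)^2=49, (6-6)^2=0, (9-9)^2=0, (8-7)^2=1, (7-1)^2=36, (2-2)^2=0, (5-3)^2=4, (4-4)^2=0, (3-5)^2=4
sum(d^2) = 94.
Step 3: rho = 1 - 6*94 / (11*(11^2 - 1)) = 1 - 564/1320 = 0.572727.
Step 4: Under H0, t = rho * sqrt((n-2)/(1-rho^2)) = 2.0960 ~ t(9).
Step 5: Two-sided p-value from the t-distribution with 9 df = 0.065543.
Step 6: alpha = 0.1. reject H0.

rho = 0.5727, p = 0.065543, reject H0 at alpha = 0.1.


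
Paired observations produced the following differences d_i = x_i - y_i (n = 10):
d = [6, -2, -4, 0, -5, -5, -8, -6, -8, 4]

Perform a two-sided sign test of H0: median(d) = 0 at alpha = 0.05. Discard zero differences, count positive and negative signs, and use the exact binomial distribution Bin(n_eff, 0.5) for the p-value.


Step 1: Discard zero differences. Original n = 10; n_eff = number of nonzero differences = 9.
Nonzero differences (with sign): +6, -2, -4, -5, -5, -8, -6, -8, +4
Step 2: Count signs: positive = 2, negative = 7.
Step 3: Under H0: P(positive) = 0.5, so the number of positives S ~ Bin(9, 0.5).
Step 4: Two-sided exact p-value = sum of Bin(9,0.5) probabilities at or below the observed probability = 0.179688.
Step 5: alpha = 0.05. fail to reject H0.

n_eff = 9, pos = 2, neg = 7, p = 0.179688, fail to reject H0.


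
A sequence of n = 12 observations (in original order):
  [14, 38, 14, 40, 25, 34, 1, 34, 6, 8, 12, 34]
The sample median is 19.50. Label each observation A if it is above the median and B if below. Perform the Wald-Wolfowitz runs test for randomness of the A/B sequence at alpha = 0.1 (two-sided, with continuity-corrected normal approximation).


Step 1: Compute median = 19.50; label A = above, B = below.
Labels in order: BABAAABABBBA  (n_A = 6, n_B = 6)
Step 2: Count runs R = 8.
Step 3: Under H0 (random ordering), E[R] = 2*n_A*n_B/(n_A+n_B) + 1 = 2*6*6/12 + 1 = 7.0000.
        Var[R] = 2*n_A*n_B*(2*n_A*n_B - n_A - n_B) / ((n_A+n_B)^2 * (n_A+n_B-1)) = 4320/1584 = 2.7273.
        SD[R] = 1.6514.
Step 4: Continuity-corrected z = (R - 0.5 - E[R]) / SD[R] = (8 - 0.5 - 7.0000) / 1.6514 = 0.3028.
Step 5: Two-sided p-value via normal approximation = 2*(1 - Phi(|z|)) = 0.762069.
Step 6: alpha = 0.1. fail to reject H0.

R = 8, z = 0.3028, p = 0.762069, fail to reject H0.


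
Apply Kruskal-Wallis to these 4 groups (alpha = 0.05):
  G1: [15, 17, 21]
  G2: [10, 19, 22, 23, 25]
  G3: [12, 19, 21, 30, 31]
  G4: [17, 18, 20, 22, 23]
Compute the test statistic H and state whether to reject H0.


Step 1: Combine all N = 18 observations and assign midranks.
sorted (value, group, rank): (10,G2,1), (12,G3,2), (15,G1,3), (17,G1,4.5), (17,G4,4.5), (18,G4,6), (19,G2,7.5), (19,G3,7.5), (20,G4,9), (21,G1,10.5), (21,G3,10.5), (22,G2,12.5), (22,G4,12.5), (23,G2,14.5), (23,G4,14.5), (25,G2,16), (30,G3,17), (31,G3,18)
Step 2: Sum ranks within each group.
R_1 = 18 (n_1 = 3)
R_2 = 51.5 (n_2 = 5)
R_3 = 55 (n_3 = 5)
R_4 = 46.5 (n_4 = 5)
Step 3: H = 12/(N(N+1)) * sum(R_i^2/n_i) - 3(N+1)
     = 12/(18*19) * (18^2/3 + 51.5^2/5 + 55^2/5 + 46.5^2/5) - 3*19
     = 0.035088 * 1675.9 - 57
     = 1.803509.
Step 4: Ties present; correction factor C = 1 - 30/(18^3 - 18) = 0.994840. Corrected H = 1.803509 / 0.994840 = 1.812863.
Step 5: Under H0, H ~ chi^2(3); p-value = 0.612140.
Step 6: alpha = 0.05. fail to reject H0.

H = 1.8129, df = 3, p = 0.612140, fail to reject H0.


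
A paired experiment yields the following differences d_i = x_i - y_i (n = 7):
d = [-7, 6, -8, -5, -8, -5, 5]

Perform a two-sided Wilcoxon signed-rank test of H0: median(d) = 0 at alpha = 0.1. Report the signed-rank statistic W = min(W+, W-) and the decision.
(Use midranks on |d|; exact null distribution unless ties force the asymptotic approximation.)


Step 1: Drop any zero differences (none here) and take |d_i|.
|d| = [7, 6, 8, 5, 8, 5, 5]
Step 2: Midrank |d_i| (ties get averaged ranks).
ranks: |7|->5, |6|->4, |8|->6.5, |5|->2, |8|->6.5, |5|->2, |5|->2
Step 3: Attach original signs; sum ranks with positive sign and with negative sign.
W+ = 4 + 2 = 6
W- = 5 + 6.5 + 2 + 6.5 + 2 = 22
(Check: W+ + W- = 28 should equal n(n+1)/2 = 28.)
Step 4: Test statistic W = min(W+, W-) = 6.
Step 5: Ties in |d|, so use the tie-corrected normal approximation.
        E[W] = n(n+1)/4 = 7*8/4 = 14.
        Tie groups: |d|=5 (t=3), |d|=8 (t=2); sum(t^3 - t) = 30.
        Var[W] = n(n+1)(2n+1)/24 - sum(t^3-t)/48 = 840/24 - 30/48 = 34.375.
        z = (W - E[W]) / sqrt(Var[W]) = (6 - 14) / 5.8630 = -1.3645.
        Two-sided p = 2*Phi(z) = 0.172415.
Step 6: alpha = 0.1. fail to reject H0.

W+ = 6, W- = 22, W = min = 6, p = 0.172415, fail to reject H0.


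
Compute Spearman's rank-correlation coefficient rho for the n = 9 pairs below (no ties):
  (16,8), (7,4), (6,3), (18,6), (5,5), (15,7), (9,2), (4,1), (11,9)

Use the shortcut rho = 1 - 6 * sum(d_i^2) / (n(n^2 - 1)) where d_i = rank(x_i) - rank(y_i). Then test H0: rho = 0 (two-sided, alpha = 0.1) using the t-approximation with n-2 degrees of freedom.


Step 1: Rank x and y separately (midranks; no ties here).
rank(x): 16->8, 7->4, 6->3, 18->9, 5->2, 15->7, 9->5, 4->1, 11->6
rank(y): 8->8, 4->4, 3->3, 6->6, 5->5, 7->7, 2->2, 1->1, 9->9
Step 2: d_i = R_x(i) - R_y(i); compute d_i^2.
  (8-8)^2=0, (4-4)^2=0, (3-3)^2=0, (9-6)^2=9, (2-5)^2=9, (7-7)^2=0, (5-2)^2=9, (1-1)^2=0, (6-9)^2=9
sum(d^2) = 36.
Step 3: rho = 1 - 6*36 / (9*(9^2 - 1)) = 1 - 216/720 = 0.700000.
Step 4: Under H0, t = rho * sqrt((n-2)/(1-rho^2)) = 2.5934 ~ t(7).
Step 5: Two-sided p-value from the t-distribution with 7 df = 0.035770.
Step 6: alpha = 0.1. reject H0.

rho = 0.7000, p = 0.035770, reject H0 at alpha = 0.1.


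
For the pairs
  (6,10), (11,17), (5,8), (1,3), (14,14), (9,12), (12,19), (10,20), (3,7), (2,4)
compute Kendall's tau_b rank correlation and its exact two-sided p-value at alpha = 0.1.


Step 1: Enumerate the 45 unordered pairs (i,j) with i<j and classify each by sign(x_j-x_i) * sign(y_j-y_i).
  (1,2):dx=+5,dy=+7->C; (1,3):dx=-1,dy=-2->C; (1,4):dx=-5,dy=-7->C; (1,5):dx=+8,dy=+4->C
  (1,6):dx=+3,dy=+2->C; (1,7):dx=+6,dy=+9->C; (1,8):dx=+4,dy=+10->C; (1,9):dx=-3,dy=-3->C
  (1,10):dx=-4,dy=-6->C; (2,3):dx=-6,dy=-9->C; (2,4):dx=-10,dy=-14->C; (2,5):dx=+3,dy=-3->D
  (2,6):dx=-2,dy=-5->C; (2,7):dx=+1,dy=+2->C; (2,8):dx=-1,dy=+3->D; (2,9):dx=-8,dy=-10->C
  (2,10):dx=-9,dy=-13->C; (3,4):dx=-4,dy=-5->C; (3,5):dx=+9,dy=+6->C; (3,6):dx=+4,dy=+4->C
  (3,7):dx=+7,dy=+11->C; (3,8):dx=+5,dy=+12->C; (3,9):dx=-2,dy=-1->C; (3,10):dx=-3,dy=-4->C
  (4,5):dx=+13,dy=+11->C; (4,6):dx=+8,dy=+9->C; (4,7):dx=+11,dy=+16->C; (4,8):dx=+9,dy=+17->C
  (4,9):dx=+2,dy=+4->C; (4,10):dx=+1,dy=+1->C; (5,6):dx=-5,dy=-2->C; (5,7):dx=-2,dy=+5->D
  (5,8):dx=-4,dy=+6->D; (5,9):dx=-11,dy=-7->C; (5,10):dx=-12,dy=-10->C; (6,7):dx=+3,dy=+7->C
  (6,8):dx=+1,dy=+8->C; (6,9):dx=-6,dy=-5->C; (6,10):dx=-7,dy=-8->C; (7,8):dx=-2,dy=+1->D
  (7,9):dx=-9,dy=-12->C; (7,10):dx=-10,dy=-15->C; (8,9):dx=-7,dy=-13->C; (8,10):dx=-8,dy=-16->C
  (9,10):dx=-1,dy=-3->C
Step 2: C = 40, D = 5, total pairs = 45.
Step 3: tau = (C - D)/(n(n-1)/2) = (40 - 5)/45 = 0.777778.
Step 4: Exact two-sided p-value (enumerate n! = 3628800 permutations of y under H0): p = 0.000946.
Step 5: alpha = 0.1. reject H0.

tau_b = 0.7778 (C=40, D=5), p = 0.000946, reject H0.


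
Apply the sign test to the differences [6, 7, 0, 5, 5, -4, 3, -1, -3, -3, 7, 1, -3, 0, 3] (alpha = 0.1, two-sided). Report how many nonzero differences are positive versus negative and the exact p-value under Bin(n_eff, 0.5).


Step 1: Discard zero differences. Original n = 15; n_eff = number of nonzero differences = 13.
Nonzero differences (with sign): +6, +7, +5, +5, -4, +3, -1, -3, -3, +7, +1, -3, +3
Step 2: Count signs: positive = 8, negative = 5.
Step 3: Under H0: P(positive) = 0.5, so the number of positives S ~ Bin(13, 0.5).
Step 4: Two-sided exact p-value = sum of Bin(13,0.5) probabilities at or below the observed probability = 0.581055.
Step 5: alpha = 0.1. fail to reject H0.

n_eff = 13, pos = 8, neg = 5, p = 0.581055, fail to reject H0.


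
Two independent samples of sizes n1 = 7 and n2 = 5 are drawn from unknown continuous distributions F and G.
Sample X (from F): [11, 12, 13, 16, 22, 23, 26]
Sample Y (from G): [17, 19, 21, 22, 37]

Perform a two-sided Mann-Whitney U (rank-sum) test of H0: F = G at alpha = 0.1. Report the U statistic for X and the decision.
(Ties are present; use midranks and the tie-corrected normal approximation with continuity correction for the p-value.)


Step 1: Combine and sort all 12 observations; assign midranks.
sorted (value, group): (11,X), (12,X), (13,X), (16,X), (17,Y), (19,Y), (21,Y), (22,X), (22,Y), (23,X), (26,X), (37,Y)
ranks: 11->1, 12->2, 13->3, 16->4, 17->5, 19->6, 21->7, 22->8.5, 22->8.5, 23->10, 26->11, 37->12
Step 2: Rank sum for X: R1 = 1 + 2 + 3 + 4 + 8.5 + 10 + 11 = 39.5.
Step 3: U_X = R1 - n1(n1+1)/2 = 39.5 - 7*8/2 = 39.5 - 28 = 11.5.
       U_Y = n1*n2 - U_X = 35 - 11.5 = 23.5.
Step 4: Ties are present, so use the tie-corrected normal approximation (with continuity correction) for the p-value.
Step 5: p-value = 0.370914; compare to alpha = 0.1. fail to reject H0.

U_X = 11.5, p = 0.370914, fail to reject H0 at alpha = 0.1.


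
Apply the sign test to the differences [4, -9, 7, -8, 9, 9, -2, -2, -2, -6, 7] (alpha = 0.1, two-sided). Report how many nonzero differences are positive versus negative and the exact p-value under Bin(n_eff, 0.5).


Step 1: Discard zero differences. Original n = 11; n_eff = number of nonzero differences = 11.
Nonzero differences (with sign): +4, -9, +7, -8, +9, +9, -2, -2, -2, -6, +7
Step 2: Count signs: positive = 5, negative = 6.
Step 3: Under H0: P(positive) = 0.5, so the number of positives S ~ Bin(11, 0.5).
Step 4: Two-sided exact p-value = sum of Bin(11,0.5) probabilities at or below the observed probability = 1.000000.
Step 5: alpha = 0.1. fail to reject H0.

n_eff = 11, pos = 5, neg = 6, p = 1.000000, fail to reject H0.


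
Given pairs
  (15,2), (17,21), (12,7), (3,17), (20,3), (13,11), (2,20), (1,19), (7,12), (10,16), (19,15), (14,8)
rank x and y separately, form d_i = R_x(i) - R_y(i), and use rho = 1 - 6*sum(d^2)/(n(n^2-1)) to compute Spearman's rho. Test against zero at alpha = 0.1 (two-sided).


Step 1: Rank x and y separately (midranks; no ties here).
rank(x): 15->9, 17->10, 12->6, 3->3, 20->12, 13->7, 2->2, 1->1, 7->4, 10->5, 19->11, 14->8
rank(y): 2->1, 21->12, 7->3, 17->9, 3->2, 11->5, 20->11, 19->10, 12->6, 16->8, 15->7, 8->4
Step 2: d_i = R_x(i) - R_y(i); compute d_i^2.
  (9-1)^2=64, (10-12)^2=4, (6-3)^2=9, (3-9)^2=36, (12-2)^2=100, (7-5)^2=4, (2-11)^2=81, (1-10)^2=81, (4-6)^2=4, (5-8)^2=9, (11-7)^2=16, (8-4)^2=16
sum(d^2) = 424.
Step 3: rho = 1 - 6*424 / (12*(12^2 - 1)) = 1 - 2544/1716 = -0.482517.
Step 4: Under H0, t = rho * sqrt((n-2)/(1-rho^2)) = -1.7421 ~ t(10).
Step 5: Two-sided p-value from the t-distribution with 10 df = 0.112109.
Step 6: alpha = 0.1. fail to reject H0.

rho = -0.4825, p = 0.112109, fail to reject H0 at alpha = 0.1.


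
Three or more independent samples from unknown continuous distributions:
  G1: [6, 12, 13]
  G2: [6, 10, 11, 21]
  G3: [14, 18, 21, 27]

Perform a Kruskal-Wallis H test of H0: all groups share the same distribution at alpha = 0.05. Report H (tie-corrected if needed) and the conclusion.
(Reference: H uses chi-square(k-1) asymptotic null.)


Step 1: Combine all N = 11 observations and assign midranks.
sorted (value, group, rank): (6,G1,1.5), (6,G2,1.5), (10,G2,3), (11,G2,4), (12,G1,5), (13,G1,6), (14,G3,7), (18,G3,8), (21,G2,9.5), (21,G3,9.5), (27,G3,11)
Step 2: Sum ranks within each group.
R_1 = 12.5 (n_1 = 3)
R_2 = 18 (n_2 = 4)
R_3 = 35.5 (n_3 = 4)
Step 3: H = 12/(N(N+1)) * sum(R_i^2/n_i) - 3(N+1)
     = 12/(11*12) * (12.5^2/3 + 18^2/4 + 35.5^2/4) - 3*12
     = 0.090909 * 448.146 - 36
     = 4.740530.
Step 4: Ties present; correction factor C = 1 - 12/(11^3 - 11) = 0.990909. Corrected H = 4.740530 / 0.990909 = 4.784021.
Step 5: Under H0, H ~ chi^2(2); p-value = 0.091446.
Step 6: alpha = 0.05. fail to reject H0.

H = 4.7840, df = 2, p = 0.091446, fail to reject H0.
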